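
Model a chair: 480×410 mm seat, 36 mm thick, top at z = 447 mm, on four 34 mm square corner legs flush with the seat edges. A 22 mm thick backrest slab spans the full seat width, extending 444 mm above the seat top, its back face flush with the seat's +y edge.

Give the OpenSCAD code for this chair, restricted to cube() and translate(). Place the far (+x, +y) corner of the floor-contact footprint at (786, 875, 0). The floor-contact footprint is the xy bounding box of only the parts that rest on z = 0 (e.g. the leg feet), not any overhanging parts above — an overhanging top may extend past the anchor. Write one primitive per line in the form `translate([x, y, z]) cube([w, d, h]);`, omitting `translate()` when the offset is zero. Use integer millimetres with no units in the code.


// leg_h = 447 - 36 = 411
translate([306, 465, 411]) cube([480, 410, 36]);
translate([306, 465, 0]) cube([34, 34, 411]);
translate([752, 465, 0]) cube([34, 34, 411]);
translate([306, 841, 0]) cube([34, 34, 411]);
translate([752, 841, 0]) cube([34, 34, 411]);
translate([306, 853, 447]) cube([480, 22, 444]);


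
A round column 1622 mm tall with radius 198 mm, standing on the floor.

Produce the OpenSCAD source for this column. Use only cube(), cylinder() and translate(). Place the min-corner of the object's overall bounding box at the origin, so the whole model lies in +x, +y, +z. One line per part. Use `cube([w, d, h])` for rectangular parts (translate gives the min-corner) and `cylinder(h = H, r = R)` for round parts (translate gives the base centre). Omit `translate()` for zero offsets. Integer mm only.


translate([198, 198, 0]) cylinder(h = 1622, r = 198);


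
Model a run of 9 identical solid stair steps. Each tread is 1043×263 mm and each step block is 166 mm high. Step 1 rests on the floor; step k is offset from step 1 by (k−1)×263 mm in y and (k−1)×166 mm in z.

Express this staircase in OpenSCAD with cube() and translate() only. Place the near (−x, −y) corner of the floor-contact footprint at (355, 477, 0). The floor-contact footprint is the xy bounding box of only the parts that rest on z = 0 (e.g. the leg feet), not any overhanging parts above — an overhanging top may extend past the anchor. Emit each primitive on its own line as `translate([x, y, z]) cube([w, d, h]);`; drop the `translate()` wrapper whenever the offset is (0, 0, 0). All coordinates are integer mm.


translate([355, 477, 0]) cube([1043, 263, 166]);
translate([355, 740, 166]) cube([1043, 263, 166]);
translate([355, 1003, 332]) cube([1043, 263, 166]);
translate([355, 1266, 498]) cube([1043, 263, 166]);
translate([355, 1529, 664]) cube([1043, 263, 166]);
translate([355, 1792, 830]) cube([1043, 263, 166]);
translate([355, 2055, 996]) cube([1043, 263, 166]);
translate([355, 2318, 1162]) cube([1043, 263, 166]);
translate([355, 2581, 1328]) cube([1043, 263, 166]);


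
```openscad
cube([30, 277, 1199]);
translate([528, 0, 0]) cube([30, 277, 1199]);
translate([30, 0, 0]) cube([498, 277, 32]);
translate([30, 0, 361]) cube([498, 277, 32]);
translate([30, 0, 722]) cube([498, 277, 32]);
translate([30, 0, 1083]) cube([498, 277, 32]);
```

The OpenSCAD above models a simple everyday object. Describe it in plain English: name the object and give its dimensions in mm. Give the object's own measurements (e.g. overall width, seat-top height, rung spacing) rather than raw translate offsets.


An open bookshelf. Two side panels, each 30 mm thick, 277 mm deep and 1199 mm tall, stand 558 mm apart (outside-to-outside). Between them sit 4 shelves, each 32 mm thick and 277 mm deep, spanning the full gap between the sides. The bottom shelf rests on the floor (its underside at z = 0) and the clear gap between one shelf's top and the next shelf's underside is 329 mm.


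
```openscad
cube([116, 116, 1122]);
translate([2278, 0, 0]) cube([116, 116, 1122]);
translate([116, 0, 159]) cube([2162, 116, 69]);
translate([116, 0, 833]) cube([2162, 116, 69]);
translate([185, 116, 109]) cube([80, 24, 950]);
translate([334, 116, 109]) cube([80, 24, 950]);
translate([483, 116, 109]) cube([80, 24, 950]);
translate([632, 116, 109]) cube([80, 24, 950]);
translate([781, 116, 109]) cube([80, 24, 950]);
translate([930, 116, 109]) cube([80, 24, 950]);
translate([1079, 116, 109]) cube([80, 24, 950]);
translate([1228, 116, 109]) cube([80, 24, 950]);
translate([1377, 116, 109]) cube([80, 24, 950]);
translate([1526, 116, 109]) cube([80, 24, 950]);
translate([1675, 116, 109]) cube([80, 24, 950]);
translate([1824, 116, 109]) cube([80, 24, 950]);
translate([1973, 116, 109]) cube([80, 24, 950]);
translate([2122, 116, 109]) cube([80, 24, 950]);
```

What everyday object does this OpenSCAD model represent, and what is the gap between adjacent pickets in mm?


A fence section. The picket gap is 69 mm.

Two posts, two rails, 14 pickets — a fence section. Span 2162 mm holds 14 pickets of 80 mm with 15 equal gaps: ⌊(2162 − 14·80) / 15⌋ = 69 mm.


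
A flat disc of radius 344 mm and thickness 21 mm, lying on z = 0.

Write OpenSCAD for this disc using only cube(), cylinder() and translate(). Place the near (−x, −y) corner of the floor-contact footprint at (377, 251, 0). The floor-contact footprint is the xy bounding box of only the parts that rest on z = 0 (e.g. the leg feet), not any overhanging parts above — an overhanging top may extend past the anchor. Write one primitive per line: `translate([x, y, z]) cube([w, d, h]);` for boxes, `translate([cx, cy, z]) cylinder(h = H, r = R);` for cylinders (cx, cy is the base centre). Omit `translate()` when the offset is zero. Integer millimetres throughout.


translate([721, 595, 0]) cylinder(h = 21, r = 344);


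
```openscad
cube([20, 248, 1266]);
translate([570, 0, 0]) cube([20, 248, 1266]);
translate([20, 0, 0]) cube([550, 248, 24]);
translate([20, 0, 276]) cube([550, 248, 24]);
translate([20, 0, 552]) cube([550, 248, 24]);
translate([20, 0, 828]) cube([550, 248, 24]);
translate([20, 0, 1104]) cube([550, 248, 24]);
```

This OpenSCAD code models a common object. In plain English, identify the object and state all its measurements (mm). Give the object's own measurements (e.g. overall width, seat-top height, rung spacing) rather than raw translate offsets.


An open bookshelf. Two side panels, each 20 mm thick, 248 mm deep and 1266 mm tall, stand 590 mm apart (outside-to-outside). Between them sit 5 shelves, each 24 mm thick and 248 mm deep, spanning the full gap between the sides. The bottom shelf rests on the floor (its underside at z = 0) and the clear gap between one shelf's top and the next shelf's underside is 252 mm.


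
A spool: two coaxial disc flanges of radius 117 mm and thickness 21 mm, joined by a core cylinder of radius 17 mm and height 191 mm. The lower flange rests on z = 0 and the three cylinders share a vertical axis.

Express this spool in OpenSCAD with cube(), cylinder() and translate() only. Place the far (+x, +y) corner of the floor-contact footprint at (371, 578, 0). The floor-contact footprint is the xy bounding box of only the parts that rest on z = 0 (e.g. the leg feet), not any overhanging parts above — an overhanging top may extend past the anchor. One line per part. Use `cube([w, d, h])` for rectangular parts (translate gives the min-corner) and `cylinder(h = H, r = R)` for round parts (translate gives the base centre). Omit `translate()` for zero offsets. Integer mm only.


translate([254, 461, 0]) cylinder(h = 21, r = 117);
translate([254, 461, 21]) cylinder(h = 191, r = 17);
translate([254, 461, 212]) cylinder(h = 21, r = 117);


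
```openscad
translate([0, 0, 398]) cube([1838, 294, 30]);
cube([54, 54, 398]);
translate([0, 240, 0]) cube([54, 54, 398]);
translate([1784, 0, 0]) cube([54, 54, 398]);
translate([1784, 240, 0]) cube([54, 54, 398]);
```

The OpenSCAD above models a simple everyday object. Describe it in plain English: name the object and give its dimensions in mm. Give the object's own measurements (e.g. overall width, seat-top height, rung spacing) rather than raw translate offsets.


A bench: a 1838×294 mm seat slab, 30 mm thick, top at z = 428 mm, on four 54×54 mm square legs flush with the seat corners and standing on z = 0.


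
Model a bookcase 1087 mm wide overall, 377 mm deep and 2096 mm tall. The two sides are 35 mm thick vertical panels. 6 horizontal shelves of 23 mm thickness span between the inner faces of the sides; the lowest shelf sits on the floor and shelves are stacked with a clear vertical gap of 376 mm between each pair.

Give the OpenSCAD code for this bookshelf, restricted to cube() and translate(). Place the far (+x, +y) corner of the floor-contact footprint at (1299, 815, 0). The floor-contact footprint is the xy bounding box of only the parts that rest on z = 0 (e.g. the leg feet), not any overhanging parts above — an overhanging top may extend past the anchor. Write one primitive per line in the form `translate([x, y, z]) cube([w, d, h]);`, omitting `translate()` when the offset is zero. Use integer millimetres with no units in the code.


translate([212, 438, 0]) cube([35, 377, 2096]);
translate([1264, 438, 0]) cube([35, 377, 2096]);
translate([247, 438, 0]) cube([1017, 377, 23]);
translate([247, 438, 399]) cube([1017, 377, 23]);
translate([247, 438, 798]) cube([1017, 377, 23]);
translate([247, 438, 1197]) cube([1017, 377, 23]);
translate([247, 438, 1596]) cube([1017, 377, 23]);
translate([247, 438, 1995]) cube([1017, 377, 23]);


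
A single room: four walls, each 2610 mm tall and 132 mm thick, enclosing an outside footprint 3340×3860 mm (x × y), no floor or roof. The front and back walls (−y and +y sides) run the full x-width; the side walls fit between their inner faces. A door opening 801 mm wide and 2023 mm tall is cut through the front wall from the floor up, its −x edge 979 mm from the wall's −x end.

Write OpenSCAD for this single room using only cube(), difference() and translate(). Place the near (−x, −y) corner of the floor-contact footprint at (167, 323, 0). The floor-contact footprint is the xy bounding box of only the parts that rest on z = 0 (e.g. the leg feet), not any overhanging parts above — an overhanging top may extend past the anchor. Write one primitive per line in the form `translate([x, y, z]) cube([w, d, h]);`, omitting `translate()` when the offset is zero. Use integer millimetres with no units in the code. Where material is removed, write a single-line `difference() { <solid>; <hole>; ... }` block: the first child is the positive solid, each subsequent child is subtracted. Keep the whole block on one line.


difference() { translate([167, 323, 0]) cube([3340, 132, 2610]); translate([1146, 323, 0]) cube([801, 132, 2023]); }
translate([167, 4051, 0]) cube([3340, 132, 2610]);
translate([167, 455, 0]) cube([132, 3596, 2610]);
translate([3375, 455, 0]) cube([132, 3596, 2610]);


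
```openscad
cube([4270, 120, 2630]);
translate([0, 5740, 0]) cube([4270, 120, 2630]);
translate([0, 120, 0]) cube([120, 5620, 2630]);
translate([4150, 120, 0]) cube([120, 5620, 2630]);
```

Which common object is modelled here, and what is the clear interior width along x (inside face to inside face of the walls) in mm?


A house (or room) frame. The interior width is 4030 mm.

Four 2630 mm walls enclosing a rectangle with no floor or roof — a room or house frame. Outside width is 4270 mm and wall thickness is 120 mm, so the interior width is 4270 − 2 × 120 = 4030 mm.


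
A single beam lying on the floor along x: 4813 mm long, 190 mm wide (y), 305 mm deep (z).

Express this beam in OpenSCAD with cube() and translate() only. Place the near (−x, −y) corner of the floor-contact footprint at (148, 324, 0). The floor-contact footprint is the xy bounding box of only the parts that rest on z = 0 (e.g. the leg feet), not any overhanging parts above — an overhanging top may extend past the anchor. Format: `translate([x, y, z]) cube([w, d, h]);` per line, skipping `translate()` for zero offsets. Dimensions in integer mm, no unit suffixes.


translate([148, 324, 0]) cube([4813, 190, 305]);


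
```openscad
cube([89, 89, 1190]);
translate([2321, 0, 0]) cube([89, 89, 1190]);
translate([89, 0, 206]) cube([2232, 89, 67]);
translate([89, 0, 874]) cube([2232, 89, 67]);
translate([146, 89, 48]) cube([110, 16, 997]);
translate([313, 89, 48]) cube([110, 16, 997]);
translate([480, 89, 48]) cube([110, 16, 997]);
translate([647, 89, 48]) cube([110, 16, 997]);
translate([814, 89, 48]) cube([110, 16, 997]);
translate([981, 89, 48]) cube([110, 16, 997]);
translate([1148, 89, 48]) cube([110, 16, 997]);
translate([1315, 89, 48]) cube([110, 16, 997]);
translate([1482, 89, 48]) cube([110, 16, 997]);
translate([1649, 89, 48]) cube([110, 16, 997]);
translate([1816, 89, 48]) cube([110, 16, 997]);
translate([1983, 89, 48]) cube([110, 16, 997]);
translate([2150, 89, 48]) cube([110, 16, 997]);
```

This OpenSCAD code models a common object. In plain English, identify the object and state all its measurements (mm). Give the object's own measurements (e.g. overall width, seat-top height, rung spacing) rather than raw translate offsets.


A fence section. Two 89×89 mm posts, 1190 mm tall, stand on the floor with a clear span of 2232 mm between their inner faces. Two horizontal rails of 89×67 mm section span the gap between the posts with their undersides at z = 206 mm and z = 874 mm, flush with the posts' −y face. 13 pickets, each 110 mm wide, 16 mm thick and 997 mm tall, are fixed to the +y face of the rails with their bottoms at z = 48 mm, spaced across the span with a 57 mm gap after the −x post and between neighbouring pickets, with 61 mm left before the +x post.


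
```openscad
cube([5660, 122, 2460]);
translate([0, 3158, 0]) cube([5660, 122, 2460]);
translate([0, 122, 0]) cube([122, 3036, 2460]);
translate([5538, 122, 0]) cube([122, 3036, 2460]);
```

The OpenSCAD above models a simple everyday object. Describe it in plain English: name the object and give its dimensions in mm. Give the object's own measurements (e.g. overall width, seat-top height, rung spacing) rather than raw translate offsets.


The wall frame of a small rectangular building: four walls, each 2460 mm tall and 122 mm thick, enclosing a footprint 5660 mm (x) by 3280 mm (y) outside-to-outside, with no floor or roof. The front and back walls (the −y and +y sides) span the full width; the two side walls fit between them.


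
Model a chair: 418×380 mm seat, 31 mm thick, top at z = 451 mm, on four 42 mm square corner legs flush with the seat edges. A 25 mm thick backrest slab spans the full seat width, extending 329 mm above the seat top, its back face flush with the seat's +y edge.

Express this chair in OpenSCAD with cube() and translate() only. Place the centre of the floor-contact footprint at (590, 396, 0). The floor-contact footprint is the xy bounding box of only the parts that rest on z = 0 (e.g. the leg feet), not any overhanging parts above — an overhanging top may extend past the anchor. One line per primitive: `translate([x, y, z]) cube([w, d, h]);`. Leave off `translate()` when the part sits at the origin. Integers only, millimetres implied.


// leg_h = 451 - 31 = 420
translate([381, 206, 420]) cube([418, 380, 31]);
translate([381, 206, 0]) cube([42, 42, 420]);
translate([757, 206, 0]) cube([42, 42, 420]);
translate([381, 544, 0]) cube([42, 42, 420]);
translate([757, 544, 0]) cube([42, 42, 420]);
translate([381, 561, 451]) cube([418, 25, 329]);


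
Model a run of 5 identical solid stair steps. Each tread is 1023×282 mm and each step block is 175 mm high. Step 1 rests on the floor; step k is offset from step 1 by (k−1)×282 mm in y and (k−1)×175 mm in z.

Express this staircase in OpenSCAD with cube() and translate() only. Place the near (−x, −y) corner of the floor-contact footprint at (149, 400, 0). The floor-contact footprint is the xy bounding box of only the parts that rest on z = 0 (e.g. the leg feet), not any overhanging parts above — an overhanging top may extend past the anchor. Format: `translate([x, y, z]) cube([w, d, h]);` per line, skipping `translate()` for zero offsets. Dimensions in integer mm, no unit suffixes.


translate([149, 400, 0]) cube([1023, 282, 175]);
translate([149, 682, 175]) cube([1023, 282, 175]);
translate([149, 964, 350]) cube([1023, 282, 175]);
translate([149, 1246, 525]) cube([1023, 282, 175]);
translate([149, 1528, 700]) cube([1023, 282, 175]);


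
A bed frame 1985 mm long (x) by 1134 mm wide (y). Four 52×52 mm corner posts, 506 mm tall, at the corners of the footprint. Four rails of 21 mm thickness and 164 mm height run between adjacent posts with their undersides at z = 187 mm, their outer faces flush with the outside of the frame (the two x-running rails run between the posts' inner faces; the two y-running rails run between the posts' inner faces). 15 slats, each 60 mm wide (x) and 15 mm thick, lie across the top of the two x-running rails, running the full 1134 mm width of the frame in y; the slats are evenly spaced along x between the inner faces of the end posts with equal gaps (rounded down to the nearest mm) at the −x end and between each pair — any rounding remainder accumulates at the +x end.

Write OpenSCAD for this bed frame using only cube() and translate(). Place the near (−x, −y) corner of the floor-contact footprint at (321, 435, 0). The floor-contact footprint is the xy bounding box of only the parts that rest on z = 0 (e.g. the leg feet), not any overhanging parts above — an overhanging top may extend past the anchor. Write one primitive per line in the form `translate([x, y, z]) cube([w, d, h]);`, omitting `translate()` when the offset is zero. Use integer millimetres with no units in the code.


translate([321, 435, 0]) cube([52, 52, 506]);
translate([321, 1517, 0]) cube([52, 52, 506]);
translate([2254, 435, 0]) cube([52, 52, 506]);
translate([2254, 1517, 0]) cube([52, 52, 506]);
translate([373, 435, 187]) cube([1881, 21, 164]);
translate([373, 1548, 187]) cube([1881, 21, 164]);
translate([321, 487, 187]) cube([21, 1030, 164]);
translate([2285, 487, 187]) cube([21, 1030, 164]);
translate([434, 435, 351]) cube([60, 1134, 15]);
translate([555, 435, 351]) cube([60, 1134, 15]);
translate([676, 435, 351]) cube([60, 1134, 15]);
translate([797, 435, 351]) cube([60, 1134, 15]);
translate([918, 435, 351]) cube([60, 1134, 15]);
translate([1039, 435, 351]) cube([60, 1134, 15]);
translate([1160, 435, 351]) cube([60, 1134, 15]);
translate([1281, 435, 351]) cube([60, 1134, 15]);
translate([1402, 435, 351]) cube([60, 1134, 15]);
translate([1523, 435, 351]) cube([60, 1134, 15]);
translate([1644, 435, 351]) cube([60, 1134, 15]);
translate([1765, 435, 351]) cube([60, 1134, 15]);
translate([1886, 435, 351]) cube([60, 1134, 15]);
translate([2007, 435, 351]) cube([60, 1134, 15]);
translate([2128, 435, 351]) cube([60, 1134, 15]);


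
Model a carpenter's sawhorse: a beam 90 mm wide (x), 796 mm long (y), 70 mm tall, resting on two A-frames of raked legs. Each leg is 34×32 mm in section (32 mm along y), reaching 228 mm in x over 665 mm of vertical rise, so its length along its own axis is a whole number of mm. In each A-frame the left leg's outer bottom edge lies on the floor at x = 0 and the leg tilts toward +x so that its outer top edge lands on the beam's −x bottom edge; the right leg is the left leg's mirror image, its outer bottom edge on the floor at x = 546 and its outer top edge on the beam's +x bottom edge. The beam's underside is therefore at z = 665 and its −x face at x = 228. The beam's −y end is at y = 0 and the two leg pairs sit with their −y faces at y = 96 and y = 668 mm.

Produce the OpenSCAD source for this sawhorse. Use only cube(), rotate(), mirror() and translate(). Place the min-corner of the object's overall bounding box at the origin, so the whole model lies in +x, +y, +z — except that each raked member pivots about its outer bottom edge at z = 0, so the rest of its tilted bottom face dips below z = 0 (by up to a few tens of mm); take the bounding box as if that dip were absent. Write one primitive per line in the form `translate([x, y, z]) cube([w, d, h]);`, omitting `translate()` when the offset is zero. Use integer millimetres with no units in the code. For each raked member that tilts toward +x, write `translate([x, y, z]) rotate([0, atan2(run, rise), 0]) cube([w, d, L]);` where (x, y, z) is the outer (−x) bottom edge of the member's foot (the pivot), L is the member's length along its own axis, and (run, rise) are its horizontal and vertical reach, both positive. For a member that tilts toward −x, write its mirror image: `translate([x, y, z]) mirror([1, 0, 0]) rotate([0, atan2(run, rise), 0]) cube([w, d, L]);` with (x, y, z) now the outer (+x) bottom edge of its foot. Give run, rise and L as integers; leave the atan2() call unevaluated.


translate([228, 0, 665]) cube([90, 796, 70]);
translate([0, 96, 0]) rotate([0, atan2(228, 665), 0]) cube([34, 32, 703]);
translate([546, 96, 0]) mirror([1, 0, 0]) rotate([0, atan2(228, 665), 0]) cube([34, 32, 703]);
translate([0, 668, 0]) rotate([0, atan2(228, 665), 0]) cube([34, 32, 703]);
translate([546, 668, 0]) mirror([1, 0, 0]) rotate([0, atan2(228, 665), 0]) cube([34, 32, 703]);


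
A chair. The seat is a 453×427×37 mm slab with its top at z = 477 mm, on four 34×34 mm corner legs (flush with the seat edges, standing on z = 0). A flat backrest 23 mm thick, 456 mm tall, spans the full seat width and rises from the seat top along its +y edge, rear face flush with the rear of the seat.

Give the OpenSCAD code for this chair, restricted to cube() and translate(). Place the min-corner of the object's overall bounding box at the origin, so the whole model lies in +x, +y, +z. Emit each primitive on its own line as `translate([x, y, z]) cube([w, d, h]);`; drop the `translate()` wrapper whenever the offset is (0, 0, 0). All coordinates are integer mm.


translate([0, 0, 440]) cube([453, 427, 37]);
cube([34, 34, 440]);
translate([419, 0, 0]) cube([34, 34, 440]);
translate([0, 393, 0]) cube([34, 34, 440]);
translate([419, 393, 0]) cube([34, 34, 440]);
translate([0, 404, 477]) cube([453, 23, 456]);


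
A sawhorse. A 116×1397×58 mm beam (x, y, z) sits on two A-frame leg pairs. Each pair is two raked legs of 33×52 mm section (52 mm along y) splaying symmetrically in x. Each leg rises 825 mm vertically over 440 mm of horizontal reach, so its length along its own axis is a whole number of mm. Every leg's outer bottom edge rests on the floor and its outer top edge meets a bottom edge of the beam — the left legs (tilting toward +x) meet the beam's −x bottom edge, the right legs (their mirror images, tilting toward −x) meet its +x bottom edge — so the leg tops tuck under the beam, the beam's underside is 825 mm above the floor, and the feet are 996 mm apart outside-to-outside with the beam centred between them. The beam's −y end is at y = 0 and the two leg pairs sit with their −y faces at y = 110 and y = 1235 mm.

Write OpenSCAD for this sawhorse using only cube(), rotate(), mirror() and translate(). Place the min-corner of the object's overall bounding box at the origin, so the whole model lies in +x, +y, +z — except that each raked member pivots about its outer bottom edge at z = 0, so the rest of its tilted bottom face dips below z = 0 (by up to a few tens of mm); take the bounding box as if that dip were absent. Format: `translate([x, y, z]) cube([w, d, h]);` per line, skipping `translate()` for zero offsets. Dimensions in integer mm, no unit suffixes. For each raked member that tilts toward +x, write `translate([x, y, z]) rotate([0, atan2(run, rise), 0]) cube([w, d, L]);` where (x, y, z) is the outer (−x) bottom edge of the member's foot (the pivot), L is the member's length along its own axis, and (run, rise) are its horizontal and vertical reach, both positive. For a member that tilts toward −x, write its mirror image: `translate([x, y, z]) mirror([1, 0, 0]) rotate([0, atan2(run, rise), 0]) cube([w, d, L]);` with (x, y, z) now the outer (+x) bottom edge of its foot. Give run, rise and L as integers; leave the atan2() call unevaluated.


translate([440, 0, 825]) cube([116, 1397, 58]);
translate([0, 110, 0]) rotate([0, atan2(440, 825), 0]) cube([33, 52, 935]);
translate([996, 110, 0]) mirror([1, 0, 0]) rotate([0, atan2(440, 825), 0]) cube([33, 52, 935]);
translate([0, 1235, 0]) rotate([0, atan2(440, 825), 0]) cube([33, 52, 935]);
translate([996, 1235, 0]) mirror([1, 0, 0]) rotate([0, atan2(440, 825), 0]) cube([33, 52, 935]);


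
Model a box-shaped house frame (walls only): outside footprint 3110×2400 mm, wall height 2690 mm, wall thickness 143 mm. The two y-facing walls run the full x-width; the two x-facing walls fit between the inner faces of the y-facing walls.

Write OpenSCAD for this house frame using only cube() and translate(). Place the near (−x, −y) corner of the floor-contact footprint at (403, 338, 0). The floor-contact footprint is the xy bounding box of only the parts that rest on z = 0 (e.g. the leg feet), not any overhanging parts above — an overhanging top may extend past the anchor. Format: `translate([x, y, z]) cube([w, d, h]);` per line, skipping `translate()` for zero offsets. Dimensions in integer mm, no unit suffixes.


translate([403, 338, 0]) cube([3110, 143, 2690]);
translate([403, 2595, 0]) cube([3110, 143, 2690]);
translate([403, 481, 0]) cube([143, 2114, 2690]);
translate([3370, 481, 0]) cube([143, 2114, 2690]);


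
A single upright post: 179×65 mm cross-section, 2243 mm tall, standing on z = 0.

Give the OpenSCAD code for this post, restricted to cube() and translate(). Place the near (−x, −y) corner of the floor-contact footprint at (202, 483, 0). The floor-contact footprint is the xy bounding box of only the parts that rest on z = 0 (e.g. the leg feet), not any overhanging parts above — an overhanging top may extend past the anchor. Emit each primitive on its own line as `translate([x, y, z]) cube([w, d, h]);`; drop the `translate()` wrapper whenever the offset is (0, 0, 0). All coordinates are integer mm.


translate([202, 483, 0]) cube([179, 65, 2243]);


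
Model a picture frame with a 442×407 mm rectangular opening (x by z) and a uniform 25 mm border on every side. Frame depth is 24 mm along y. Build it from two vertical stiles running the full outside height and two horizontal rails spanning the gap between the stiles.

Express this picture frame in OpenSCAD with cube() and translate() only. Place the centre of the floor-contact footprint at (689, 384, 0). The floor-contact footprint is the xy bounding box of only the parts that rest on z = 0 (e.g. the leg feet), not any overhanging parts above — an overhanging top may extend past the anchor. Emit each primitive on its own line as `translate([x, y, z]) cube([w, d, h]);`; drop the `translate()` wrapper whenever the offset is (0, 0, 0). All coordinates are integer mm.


translate([443, 372, 0]) cube([25, 24, 457]);
translate([910, 372, 0]) cube([25, 24, 457]);
translate([468, 372, 0]) cube([442, 24, 25]);
translate([468, 372, 432]) cube([442, 24, 25]);


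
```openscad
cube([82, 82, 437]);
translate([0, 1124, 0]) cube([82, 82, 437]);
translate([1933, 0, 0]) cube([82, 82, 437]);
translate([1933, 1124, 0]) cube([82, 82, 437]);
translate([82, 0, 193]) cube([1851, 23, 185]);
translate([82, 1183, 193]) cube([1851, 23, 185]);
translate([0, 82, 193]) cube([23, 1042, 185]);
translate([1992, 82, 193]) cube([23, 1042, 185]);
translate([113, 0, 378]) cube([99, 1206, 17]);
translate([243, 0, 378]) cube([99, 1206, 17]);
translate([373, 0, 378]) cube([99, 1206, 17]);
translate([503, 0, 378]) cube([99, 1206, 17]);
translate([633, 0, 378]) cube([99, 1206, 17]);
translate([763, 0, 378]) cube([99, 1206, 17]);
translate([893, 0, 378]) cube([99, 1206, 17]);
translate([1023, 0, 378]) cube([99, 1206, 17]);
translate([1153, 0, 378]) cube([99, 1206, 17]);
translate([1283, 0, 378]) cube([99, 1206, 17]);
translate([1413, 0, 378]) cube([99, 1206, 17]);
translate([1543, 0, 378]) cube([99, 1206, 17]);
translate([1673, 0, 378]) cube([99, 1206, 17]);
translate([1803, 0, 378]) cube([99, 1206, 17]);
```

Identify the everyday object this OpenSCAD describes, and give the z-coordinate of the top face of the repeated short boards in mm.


A bed frame. The slat-top height is 395 mm.

Four posts, four rails, and a row of slats — a bed frame. Slats sit on the rails at z = 193 + 185 = 378; with slat thickness 17, the top is 395 mm.


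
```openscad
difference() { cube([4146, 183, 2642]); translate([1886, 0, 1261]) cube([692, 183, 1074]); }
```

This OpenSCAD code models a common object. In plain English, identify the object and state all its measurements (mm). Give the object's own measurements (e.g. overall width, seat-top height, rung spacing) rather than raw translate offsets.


A wall 4146 mm long (x), 183 mm thick (y), 2642 mm tall, with a rectangular window opening cut through it. The opening is 692 mm wide and 1074 mm tall; its sill is at z = 1261 mm and its near (−x) edge is 1886 mm from the wall's −x end. The opening passes through the full wall thickness.


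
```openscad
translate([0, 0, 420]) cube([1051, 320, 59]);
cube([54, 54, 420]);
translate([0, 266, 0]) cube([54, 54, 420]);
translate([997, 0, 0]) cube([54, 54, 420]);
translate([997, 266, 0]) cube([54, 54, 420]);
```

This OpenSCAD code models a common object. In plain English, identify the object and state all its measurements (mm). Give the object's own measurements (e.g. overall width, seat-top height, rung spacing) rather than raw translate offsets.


A long wooden bench with a 1051 mm (x) × 320 mm (y) seat, 59 mm thick, its top surface 479 mm above the floor. Four 54 mm square legs at the seat corners, flush with the edges, run from z = 0 to the seat underside.


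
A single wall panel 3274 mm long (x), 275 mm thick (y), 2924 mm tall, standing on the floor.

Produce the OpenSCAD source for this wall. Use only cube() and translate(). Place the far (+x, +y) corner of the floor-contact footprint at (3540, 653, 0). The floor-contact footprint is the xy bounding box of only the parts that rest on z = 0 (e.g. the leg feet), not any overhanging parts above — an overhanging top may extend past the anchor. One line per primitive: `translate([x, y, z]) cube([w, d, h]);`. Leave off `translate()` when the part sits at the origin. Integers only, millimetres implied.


translate([266, 378, 0]) cube([3274, 275, 2924]);


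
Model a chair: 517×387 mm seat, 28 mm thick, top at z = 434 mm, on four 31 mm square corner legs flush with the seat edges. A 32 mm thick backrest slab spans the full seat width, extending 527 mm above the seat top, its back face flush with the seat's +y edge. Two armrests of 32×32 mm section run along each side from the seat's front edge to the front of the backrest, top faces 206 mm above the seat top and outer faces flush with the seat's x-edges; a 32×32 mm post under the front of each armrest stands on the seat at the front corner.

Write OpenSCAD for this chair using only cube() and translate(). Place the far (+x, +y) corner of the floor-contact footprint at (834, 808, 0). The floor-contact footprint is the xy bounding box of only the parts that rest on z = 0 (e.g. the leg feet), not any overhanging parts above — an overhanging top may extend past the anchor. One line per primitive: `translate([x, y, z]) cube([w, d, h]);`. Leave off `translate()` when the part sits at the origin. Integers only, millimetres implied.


translate([317, 421, 406]) cube([517, 387, 28]);
translate([317, 421, 0]) cube([31, 31, 406]);
translate([803, 421, 0]) cube([31, 31, 406]);
translate([317, 777, 0]) cube([31, 31, 406]);
translate([803, 777, 0]) cube([31, 31, 406]);
translate([317, 776, 434]) cube([517, 32, 527]);
translate([317, 421, 608]) cube([32, 355, 32]);
translate([802, 421, 608]) cube([32, 355, 32]);
translate([317, 421, 434]) cube([32, 32, 174]);
translate([802, 421, 434]) cube([32, 32, 174]);


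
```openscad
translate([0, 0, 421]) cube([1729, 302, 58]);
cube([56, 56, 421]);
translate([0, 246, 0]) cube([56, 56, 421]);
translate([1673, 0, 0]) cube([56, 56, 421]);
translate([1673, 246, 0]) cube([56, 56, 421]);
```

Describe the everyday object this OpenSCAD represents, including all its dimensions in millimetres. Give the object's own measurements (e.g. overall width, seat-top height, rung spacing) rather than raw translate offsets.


A long wooden bench with a 1729 mm (x) × 302 mm (y) seat, 58 mm thick, its top surface 479 mm above the floor. Four 56 mm square legs at the seat corners, flush with the edges, run from z = 0 to the seat underside.


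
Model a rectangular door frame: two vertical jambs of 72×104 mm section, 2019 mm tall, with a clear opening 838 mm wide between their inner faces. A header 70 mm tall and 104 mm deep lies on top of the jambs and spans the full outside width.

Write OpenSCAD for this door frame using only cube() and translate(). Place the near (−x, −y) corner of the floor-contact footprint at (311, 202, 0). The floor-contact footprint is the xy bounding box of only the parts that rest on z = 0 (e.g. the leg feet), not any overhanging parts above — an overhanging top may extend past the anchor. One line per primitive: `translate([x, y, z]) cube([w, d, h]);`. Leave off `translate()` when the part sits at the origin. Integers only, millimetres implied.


translate([311, 202, 0]) cube([72, 104, 2019]);
translate([1221, 202, 0]) cube([72, 104, 2019]);
translate([311, 202, 2019]) cube([982, 104, 70]);


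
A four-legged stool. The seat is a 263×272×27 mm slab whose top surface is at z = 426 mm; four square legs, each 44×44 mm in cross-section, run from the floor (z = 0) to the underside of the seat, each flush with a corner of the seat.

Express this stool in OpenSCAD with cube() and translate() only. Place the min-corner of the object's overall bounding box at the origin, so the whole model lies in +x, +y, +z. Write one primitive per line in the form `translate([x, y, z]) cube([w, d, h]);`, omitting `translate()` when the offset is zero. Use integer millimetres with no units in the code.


translate([0, 0, 399]) cube([263, 272, 27]);
cube([44, 44, 399]);
translate([219, 0, 0]) cube([44, 44, 399]);
translate([0, 228, 0]) cube([44, 44, 399]);
translate([219, 228, 0]) cube([44, 44, 399]);


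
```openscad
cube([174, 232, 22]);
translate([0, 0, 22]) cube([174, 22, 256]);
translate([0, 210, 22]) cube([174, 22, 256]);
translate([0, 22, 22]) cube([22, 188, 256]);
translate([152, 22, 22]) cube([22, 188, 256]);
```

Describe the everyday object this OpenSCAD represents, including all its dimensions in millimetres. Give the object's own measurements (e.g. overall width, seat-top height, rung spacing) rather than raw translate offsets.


An open-topped rectangular box: outside dimensions 174×232×278 mm, with a uniform wall and base thickness of 22 mm. The base is a full 174×232 slab on the floor; four walls sit on top of the base. The front and back walls (the −y and +y sides) span the full width; the two side walls fit between them.


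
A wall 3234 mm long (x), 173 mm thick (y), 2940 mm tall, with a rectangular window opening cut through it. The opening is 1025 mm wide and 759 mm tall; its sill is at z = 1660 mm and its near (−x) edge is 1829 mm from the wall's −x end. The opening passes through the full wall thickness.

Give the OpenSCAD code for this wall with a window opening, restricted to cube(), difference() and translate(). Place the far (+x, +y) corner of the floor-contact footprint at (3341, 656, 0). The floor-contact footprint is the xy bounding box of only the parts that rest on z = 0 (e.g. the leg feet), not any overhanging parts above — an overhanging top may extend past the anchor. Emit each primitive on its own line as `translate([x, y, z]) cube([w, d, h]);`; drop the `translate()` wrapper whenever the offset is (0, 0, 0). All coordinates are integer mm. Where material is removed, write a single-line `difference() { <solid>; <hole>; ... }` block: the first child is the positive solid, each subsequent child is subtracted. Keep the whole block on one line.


difference() { translate([107, 483, 0]) cube([3234, 173, 2940]); translate([1936, 483, 1660]) cube([1025, 173, 759]); }


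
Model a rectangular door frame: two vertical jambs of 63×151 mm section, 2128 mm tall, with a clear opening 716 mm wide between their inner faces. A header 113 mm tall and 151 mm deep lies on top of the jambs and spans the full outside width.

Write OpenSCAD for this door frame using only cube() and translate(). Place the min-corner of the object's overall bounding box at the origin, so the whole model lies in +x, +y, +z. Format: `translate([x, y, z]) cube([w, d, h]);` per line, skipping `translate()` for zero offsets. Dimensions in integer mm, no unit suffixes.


cube([63, 151, 2128]);
translate([779, 0, 0]) cube([63, 151, 2128]);
translate([0, 0, 2128]) cube([842, 151, 113]);


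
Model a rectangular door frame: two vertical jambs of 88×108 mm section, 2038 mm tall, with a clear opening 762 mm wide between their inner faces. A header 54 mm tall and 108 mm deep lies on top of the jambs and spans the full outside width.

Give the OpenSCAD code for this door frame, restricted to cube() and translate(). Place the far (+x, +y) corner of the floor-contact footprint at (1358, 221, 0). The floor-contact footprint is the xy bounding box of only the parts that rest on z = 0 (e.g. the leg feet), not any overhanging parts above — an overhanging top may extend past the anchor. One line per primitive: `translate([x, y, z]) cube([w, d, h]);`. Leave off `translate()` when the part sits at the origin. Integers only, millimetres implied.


translate([420, 113, 0]) cube([88, 108, 2038]);
translate([1270, 113, 0]) cube([88, 108, 2038]);
translate([420, 113, 2038]) cube([938, 108, 54]);


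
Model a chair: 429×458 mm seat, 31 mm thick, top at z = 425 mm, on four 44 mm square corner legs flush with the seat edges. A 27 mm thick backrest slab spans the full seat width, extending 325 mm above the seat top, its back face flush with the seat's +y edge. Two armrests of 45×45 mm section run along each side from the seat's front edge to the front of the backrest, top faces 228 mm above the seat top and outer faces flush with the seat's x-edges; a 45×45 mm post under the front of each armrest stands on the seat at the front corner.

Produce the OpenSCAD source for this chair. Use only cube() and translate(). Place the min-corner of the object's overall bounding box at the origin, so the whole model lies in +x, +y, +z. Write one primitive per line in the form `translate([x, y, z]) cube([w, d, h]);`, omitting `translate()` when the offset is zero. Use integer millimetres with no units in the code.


translate([0, 0, 394]) cube([429, 458, 31]);
cube([44, 44, 394]);
translate([385, 0, 0]) cube([44, 44, 394]);
translate([0, 414, 0]) cube([44, 44, 394]);
translate([385, 414, 0]) cube([44, 44, 394]);
translate([0, 431, 425]) cube([429, 27, 325]);
translate([0, 0, 608]) cube([45, 431, 45]);
translate([384, 0, 608]) cube([45, 431, 45]);
translate([0, 0, 425]) cube([45, 45, 183]);
translate([384, 0, 425]) cube([45, 45, 183]);


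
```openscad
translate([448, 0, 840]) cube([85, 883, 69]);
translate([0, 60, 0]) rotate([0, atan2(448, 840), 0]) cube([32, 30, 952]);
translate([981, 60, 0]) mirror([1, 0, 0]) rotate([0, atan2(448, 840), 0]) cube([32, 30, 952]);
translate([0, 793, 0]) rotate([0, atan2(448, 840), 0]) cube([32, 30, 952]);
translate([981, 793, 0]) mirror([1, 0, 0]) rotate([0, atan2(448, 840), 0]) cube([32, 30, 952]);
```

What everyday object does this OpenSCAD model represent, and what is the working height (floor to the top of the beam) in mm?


A sawhorse. The overall height is 909 mm.

A beam across two mirrored pairs of raked legs — a sawhorse. The beam's underside is at z = 840 (matching the legs' vertical rise in atan2(448, 840)) and the beam is 69 mm tall, so its top is at 840 + 69 = 909 mm. The raked legs top out at the beam's underside, so that is the highest point.


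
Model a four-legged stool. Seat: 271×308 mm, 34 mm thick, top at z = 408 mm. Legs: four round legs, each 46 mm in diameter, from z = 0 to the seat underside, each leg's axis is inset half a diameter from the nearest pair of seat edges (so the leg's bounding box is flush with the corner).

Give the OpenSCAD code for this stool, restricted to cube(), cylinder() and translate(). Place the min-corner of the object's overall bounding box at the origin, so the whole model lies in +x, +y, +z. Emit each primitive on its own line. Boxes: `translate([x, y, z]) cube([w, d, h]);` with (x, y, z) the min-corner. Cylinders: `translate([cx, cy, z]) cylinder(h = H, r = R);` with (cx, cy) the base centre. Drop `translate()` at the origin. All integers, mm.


translate([0, 0, 374]) cube([271, 308, 34]);
translate([23, 23, 0]) cylinder(h = 374, r = 23);
translate([248, 23, 0]) cylinder(h = 374, r = 23);
translate([23, 285, 0]) cylinder(h = 374, r = 23);
translate([248, 285, 0]) cylinder(h = 374, r = 23);
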